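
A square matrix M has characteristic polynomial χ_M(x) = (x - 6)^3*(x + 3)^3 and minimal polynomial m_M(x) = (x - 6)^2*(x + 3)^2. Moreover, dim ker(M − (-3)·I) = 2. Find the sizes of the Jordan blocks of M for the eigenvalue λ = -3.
Block sizes for λ = -3: [2, 1]

Step 1 — from the characteristic polynomial, algebraic multiplicity of λ = -3 is 3. From dim ker(M − (-3)·I) = 2, there are exactly 2 Jordan blocks for λ = -3.
Step 2 — from the minimal polynomial, the factor (x + 3)^2 tells us the largest block for λ = -3 has size 2.
Step 3 — with total size 3, 2 blocks, and largest block 2, the block sizes (in nonincreasing order) are [2, 1].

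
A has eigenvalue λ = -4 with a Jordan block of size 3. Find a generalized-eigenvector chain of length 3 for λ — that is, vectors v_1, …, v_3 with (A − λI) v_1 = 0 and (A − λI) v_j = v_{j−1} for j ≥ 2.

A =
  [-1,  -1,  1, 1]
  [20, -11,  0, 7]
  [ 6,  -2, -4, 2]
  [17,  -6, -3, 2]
A Jordan chain for λ = -4 of length 3:
v_1 = (0, -1, 0, -1)ᵀ
v_2 = (1, 0, 0, -3)ᵀ
v_3 = (0, 0, 1, 0)ᵀ

Let N = A − (-4)·I. We want v_3 with N^3 v_3 = 0 but N^2 v_3 ≠ 0; then v_{j-1} := N · v_j for j = 3, …, 2.

Pick v_3 = (0, 0, 1, 0)ᵀ.
Then v_2 = N · v_3 = (1, 0, 0, -3)ᵀ.
Then v_1 = N · v_2 = (0, -1, 0, -1)ᵀ.

Sanity check: (A − (-4)·I) v_1 = (0, 0, 0, 0)ᵀ = 0. ✓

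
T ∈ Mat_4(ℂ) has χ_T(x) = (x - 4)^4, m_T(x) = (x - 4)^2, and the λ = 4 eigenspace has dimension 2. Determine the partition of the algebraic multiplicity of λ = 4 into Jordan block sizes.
Block sizes for λ = 4: [2, 2]

Step 1 — from the characteristic polynomial, algebraic multiplicity of λ = 4 is 4. From dim ker(T − (4)·I) = 2, there are exactly 2 Jordan blocks for λ = 4.
Step 2 — from the minimal polynomial, the factor (x − 4)^2 tells us the largest block for λ = 4 has size 2.
Step 3 — with total size 4, 2 blocks, and largest block 2, the block sizes (in nonincreasing order) are [2, 2].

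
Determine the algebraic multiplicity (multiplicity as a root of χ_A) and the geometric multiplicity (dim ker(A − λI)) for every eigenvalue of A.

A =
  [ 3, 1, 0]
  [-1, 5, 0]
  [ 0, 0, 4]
λ = 4: alg = 3, geom = 2

Step 1 — factor the characteristic polynomial to read off the algebraic multiplicities:
  χ_A(x) = (x - 4)^3

Step 2 — compute geometric multiplicities via the rank-nullity identity g(λ) = n − rank(A − λI):
  rank(A − (4)·I) = 1, so dim ker(A − (4)·I) = n − 1 = 2

Summary:
  λ = 4: algebraic multiplicity = 3, geometric multiplicity = 2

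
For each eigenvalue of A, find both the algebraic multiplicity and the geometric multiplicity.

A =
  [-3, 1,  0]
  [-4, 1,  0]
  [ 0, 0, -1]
λ = -1: alg = 3, geom = 2

Step 1 — factor the characteristic polynomial to read off the algebraic multiplicities:
  χ_A(x) = (x + 1)^3

Step 2 — compute geometric multiplicities via the rank-nullity identity g(λ) = n − rank(A − λI):
  rank(A − (-1)·I) = 1, so dim ker(A − (-1)·I) = n − 1 = 2

Summary:
  λ = -1: algebraic multiplicity = 3, geometric multiplicity = 2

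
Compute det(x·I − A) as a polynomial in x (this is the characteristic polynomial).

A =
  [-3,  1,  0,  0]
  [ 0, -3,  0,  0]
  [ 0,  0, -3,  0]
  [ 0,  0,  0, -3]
x^4 + 12*x^3 + 54*x^2 + 108*x + 81

Expanding det(x·I − A) (e.g. by cofactor expansion or by noting that A is similar to its Jordan form J, which has the same characteristic polynomial as A) gives
  χ_A(x) = x^4 + 12*x^3 + 54*x^2 + 108*x + 81
which factors as (x + 3)^4. The eigenvalues (with algebraic multiplicities) are λ = -3 with multiplicity 4.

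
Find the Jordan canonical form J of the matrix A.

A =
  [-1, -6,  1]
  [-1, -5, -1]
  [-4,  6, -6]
J_2(-5) ⊕ J_1(-2)

The characteristic polynomial is
  det(x·I − A) = x^3 + 12*x^2 + 45*x + 50 = (x + 2)*(x + 5)^2

Eigenvalues and multiplicities (the geometric multiplicity of λ is n − rank(A − λI), which equals the number of Jordan blocks for λ):
  λ = -5: algebraic multiplicity = 2, geometric multiplicity = 1
  λ = -2: algebraic multiplicity = 1, geometric multiplicity = 1

Determining the block sizes for each eigenvalue:
  λ = -5: one block (gm = 1), so the single block has size am = 2 → block sizes [2]
  λ = -2: one block (gm = 1), so the single block has size am = 1 → block sizes [1]

Assembling the blocks gives a Jordan form
J =
  [-5,  1,  0]
  [ 0, -5,  0]
  [ 0,  0, -2]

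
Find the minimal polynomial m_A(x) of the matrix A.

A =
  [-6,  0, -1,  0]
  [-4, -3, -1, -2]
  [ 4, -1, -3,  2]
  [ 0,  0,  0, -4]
x^3 + 12*x^2 + 48*x + 64

The characteristic polynomial is χ_A(x) = (x + 4)^4, so the eigenvalues are known. The minimal polynomial is
  m_A(x) = Π_λ (x − λ)^{k_λ}
where k_λ is the size of the *largest* Jordan block for λ (equivalently, the smallest k with (A − λI)^k v = 0 for every generalised eigenvector v of λ).

  λ = -4: largest Jordan block has size 3, contributing (x + 4)^3

So m_A(x) = (x + 4)^3 = x^3 + 12*x^2 + 48*x + 64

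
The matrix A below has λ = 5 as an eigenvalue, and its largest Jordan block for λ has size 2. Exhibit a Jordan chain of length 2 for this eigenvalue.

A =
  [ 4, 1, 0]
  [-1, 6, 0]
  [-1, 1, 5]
A Jordan chain for λ = 5 of length 2:
v_1 = (-1, -1, -1)ᵀ
v_2 = (1, 0, 0)ᵀ

Let N = A − (5)·I. We want v_2 with N^2 v_2 = 0 but N^1 v_2 ≠ 0; then v_{j-1} := N · v_j for j = 2, …, 2.

Pick v_2 = (1, 0, 0)ᵀ.
Then v_1 = N · v_2 = (-1, -1, -1)ᵀ.

Sanity check: (A − (5)·I) v_1 = (0, 0, 0)ᵀ = 0. ✓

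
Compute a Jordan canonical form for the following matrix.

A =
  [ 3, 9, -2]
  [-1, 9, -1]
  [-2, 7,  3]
J_3(5)

The characteristic polynomial is
  det(x·I − A) = x^3 - 15*x^2 + 75*x - 125 = (x - 5)^3

Eigenvalues and multiplicities (the geometric multiplicity of λ is n − rank(A − λI), which equals the number of Jordan blocks for λ):
  λ = 5: algebraic multiplicity = 3, geometric multiplicity = 1

Determining the block sizes for each eigenvalue:
  λ = 5: one block (gm = 1), so the single block has size am = 3 → block sizes [3]

Assembling the blocks gives a Jordan form
J =
  [5, 1, 0]
  [0, 5, 1]
  [0, 0, 5]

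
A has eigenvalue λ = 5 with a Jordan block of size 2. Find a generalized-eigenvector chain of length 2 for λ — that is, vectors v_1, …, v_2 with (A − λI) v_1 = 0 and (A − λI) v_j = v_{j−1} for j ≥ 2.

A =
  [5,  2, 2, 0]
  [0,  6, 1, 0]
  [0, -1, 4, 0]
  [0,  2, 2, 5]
A Jordan chain for λ = 5 of length 2:
v_1 = (2, 1, -1, 2)ᵀ
v_2 = (0, 1, 0, 0)ᵀ

Let N = A − (5)·I. We want v_2 with N^2 v_2 = 0 but N^1 v_2 ≠ 0; then v_{j-1} := N · v_j for j = 2, …, 2.

Pick v_2 = (0, 1, 0, 0)ᵀ.
Then v_1 = N · v_2 = (2, 1, -1, 2)ᵀ.

Sanity check: (A − (5)·I) v_1 = (0, 0, 0, 0)ᵀ = 0. ✓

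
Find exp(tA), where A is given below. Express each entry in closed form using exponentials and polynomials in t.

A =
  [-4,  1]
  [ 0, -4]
e^{tA} =
  [exp(-4*t), t*exp(-4*t)]
  [0, exp(-4*t)]

Strategy: write A = P · J · P⁻¹ where J is a Jordan canonical form, so e^{tA} = P · e^{tJ} · P⁻¹, and e^{tJ} can be computed block-by-block.

A has Jordan form
J =
  [-4,  1]
  [ 0, -4]
(up to reordering of blocks).

Per-block formulas:
  For a 2×2 Jordan block J_2(-4): exp(t · J_2(-4)) = e^(-4t)·(I + t·N), where N is the 2×2 nilpotent shift.

After assembling e^{tJ} and conjugating by P, we get:

e^{tA} =
  [exp(-4*t), t*exp(-4*t)]
  [0, exp(-4*t)]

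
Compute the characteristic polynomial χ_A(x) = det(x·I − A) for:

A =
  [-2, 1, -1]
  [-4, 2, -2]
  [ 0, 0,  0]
x^3

Expanding det(x·I − A) (e.g. by cofactor expansion or by noting that A is similar to its Jordan form J, which has the same characteristic polynomial as A) gives
  χ_A(x) = x^3
which factors as x^3. The eigenvalues (with algebraic multiplicities) are λ = 0 with multiplicity 3.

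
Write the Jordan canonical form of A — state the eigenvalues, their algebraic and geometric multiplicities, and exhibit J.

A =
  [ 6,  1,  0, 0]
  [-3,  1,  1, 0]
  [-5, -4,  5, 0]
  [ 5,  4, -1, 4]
J_3(4) ⊕ J_1(4)

The characteristic polynomial is
  det(x·I − A) = x^4 - 16*x^3 + 96*x^2 - 256*x + 256 = (x - 4)^4

Eigenvalues and multiplicities (the geometric multiplicity of λ is n − rank(A − λI), which equals the number of Jordan blocks for λ):
  λ = 4: algebraic multiplicity = 4, geometric multiplicity = 2

Determining the block sizes for each eigenvalue:
  λ = 4: with am = 4 and gm = 2, the partition is not yet determined (e.g. several partitions of 4 into 2 parts exist). Let N = A − (4)·I. Computing rank(N^1) = 2, rank(N^2) = 1, rank(N^3) = 0; the number of blocks of size ≥ j is rank(N^{j−1}) − rank(N^j), giving [2, 1, 1]. So we have 1 block(s) of size 3, 1 block(s) of size 1 → block sizes [3, 1]

Assembling the blocks gives a Jordan form
J =
  [4, 1, 0, 0]
  [0, 4, 1, 0]
  [0, 0, 4, 0]
  [0, 0, 0, 4]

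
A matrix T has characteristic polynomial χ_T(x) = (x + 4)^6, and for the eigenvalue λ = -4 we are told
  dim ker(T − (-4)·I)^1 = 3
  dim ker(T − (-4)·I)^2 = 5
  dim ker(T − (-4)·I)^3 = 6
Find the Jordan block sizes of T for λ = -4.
Block sizes for λ = -4: [3, 2, 1]

From the dimensions of kernels of powers, the number of Jordan blocks of size at least j is d_j − d_{j−1} where d_j = dim ker(N^j) (with d_0 = 0). Computing the differences gives [3, 2, 1].
The number of blocks of size exactly k is (#blocks of size ≥ k) − (#blocks of size ≥ k + 1), so the partition is: 1 block(s) of size 1, 1 block(s) of size 2, 1 block(s) of size 3.
In nonincreasing order the block sizes are [3, 2, 1].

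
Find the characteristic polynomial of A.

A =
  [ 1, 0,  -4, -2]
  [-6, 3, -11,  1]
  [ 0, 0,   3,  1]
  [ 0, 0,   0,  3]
x^4 - 10*x^3 + 36*x^2 - 54*x + 27

Expanding det(x·I − A) (e.g. by cofactor expansion or by noting that A is similar to its Jordan form J, which has the same characteristic polynomial as A) gives
  χ_A(x) = x^4 - 10*x^3 + 36*x^2 - 54*x + 27
which factors as (x - 3)^3*(x - 1). The eigenvalues (with algebraic multiplicities) are λ = 1 with multiplicity 1, λ = 3 with multiplicity 3.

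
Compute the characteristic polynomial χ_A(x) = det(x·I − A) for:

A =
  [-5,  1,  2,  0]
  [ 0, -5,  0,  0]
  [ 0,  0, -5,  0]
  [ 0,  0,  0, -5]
x^4 + 20*x^3 + 150*x^2 + 500*x + 625

Expanding det(x·I − A) (e.g. by cofactor expansion or by noting that A is similar to its Jordan form J, which has the same characteristic polynomial as A) gives
  χ_A(x) = x^4 + 20*x^3 + 150*x^2 + 500*x + 625
which factors as (x + 5)^4. The eigenvalues (with algebraic multiplicities) are λ = -5 with multiplicity 4.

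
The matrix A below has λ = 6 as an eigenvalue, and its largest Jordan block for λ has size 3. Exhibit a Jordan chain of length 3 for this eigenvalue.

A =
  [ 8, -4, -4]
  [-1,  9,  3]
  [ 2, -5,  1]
A Jordan chain for λ = 6 of length 3:
v_1 = (0, 1, -1)ᵀ
v_2 = (2, -1, 2)ᵀ
v_3 = (1, 0, 0)ᵀ

Let N = A − (6)·I. We want v_3 with N^3 v_3 = 0 but N^2 v_3 ≠ 0; then v_{j-1} := N · v_j for j = 3, …, 2.

Pick v_3 = (1, 0, 0)ᵀ.
Then v_2 = N · v_3 = (2, -1, 2)ᵀ.
Then v_1 = N · v_2 = (0, 1, -1)ᵀ.

Sanity check: (A − (6)·I) v_1 = (0, 0, 0)ᵀ = 0. ✓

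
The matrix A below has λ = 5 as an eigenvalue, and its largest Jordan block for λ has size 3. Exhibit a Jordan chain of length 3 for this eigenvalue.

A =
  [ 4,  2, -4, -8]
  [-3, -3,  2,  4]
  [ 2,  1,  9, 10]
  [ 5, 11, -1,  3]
A Jordan chain for λ = 5 of length 3:
v_1 = (4, -2, -4, 1)ᵀ
v_2 = (-4, 2, 3, -1)ᵀ
v_3 = (2, -1, 0, 0)ᵀ

Let N = A − (5)·I. We want v_3 with N^3 v_3 = 0 but N^2 v_3 ≠ 0; then v_{j-1} := N · v_j for j = 3, …, 2.

Pick v_3 = (2, -1, 0, 0)ᵀ.
Then v_2 = N · v_3 = (-4, 2, 3, -1)ᵀ.
Then v_1 = N · v_2 = (4, -2, -4, 1)ᵀ.

Sanity check: (A − (5)·I) v_1 = (0, 0, 0, 0)ᵀ = 0. ✓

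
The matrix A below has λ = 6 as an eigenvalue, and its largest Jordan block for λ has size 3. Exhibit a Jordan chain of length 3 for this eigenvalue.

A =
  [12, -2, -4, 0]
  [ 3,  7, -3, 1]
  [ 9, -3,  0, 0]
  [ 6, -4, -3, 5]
A Jordan chain for λ = 6 of length 3:
v_1 = (-6, 0, -9, -9)ᵀ
v_2 = (6, 3, 9, 6)ᵀ
v_3 = (1, 0, 0, 0)ᵀ

Let N = A − (6)·I. We want v_3 with N^3 v_3 = 0 but N^2 v_3 ≠ 0; then v_{j-1} := N · v_j for j = 3, …, 2.

Pick v_3 = (1, 0, 0, 0)ᵀ.
Then v_2 = N · v_3 = (6, 3, 9, 6)ᵀ.
Then v_1 = N · v_2 = (-6, 0, -9, -9)ᵀ.

Sanity check: (A − (6)·I) v_1 = (0, 0, 0, 0)ᵀ = 0. ✓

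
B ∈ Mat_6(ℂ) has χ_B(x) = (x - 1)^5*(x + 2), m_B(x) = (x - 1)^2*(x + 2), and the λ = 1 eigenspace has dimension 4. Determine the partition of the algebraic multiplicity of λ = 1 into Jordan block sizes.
Block sizes for λ = 1: [2, 1, 1, 1]

Step 1 — from the characteristic polynomial, algebraic multiplicity of λ = 1 is 5. From dim ker(B − (1)·I) = 4, there are exactly 4 Jordan blocks for λ = 1.
Step 2 — from the minimal polynomial, the factor (x − 1)^2 tells us the largest block for λ = 1 has size 2.
Step 3 — with total size 5, 4 blocks, and largest block 2, the block sizes (in nonincreasing order) are [2, 1, 1, 1].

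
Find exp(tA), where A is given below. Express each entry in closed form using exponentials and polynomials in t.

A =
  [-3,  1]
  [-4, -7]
e^{tA} =
  [2*t*exp(-5*t) + exp(-5*t), t*exp(-5*t)]
  [-4*t*exp(-5*t), -2*t*exp(-5*t) + exp(-5*t)]

Strategy: write A = P · J · P⁻¹ where J is a Jordan canonical form, so e^{tA} = P · e^{tJ} · P⁻¹, and e^{tJ} can be computed block-by-block.

A has Jordan form
J =
  [-5,  1]
  [ 0, -5]
(up to reordering of blocks).

Per-block formulas:
  For a 2×2 Jordan block J_2(-5): exp(t · J_2(-5)) = e^(-5t)·(I + t·N), where N is the 2×2 nilpotent shift.

After assembling e^{tJ} and conjugating by P, we get:

e^{tA} =
  [2*t*exp(-5*t) + exp(-5*t), t*exp(-5*t)]
  [-4*t*exp(-5*t), -2*t*exp(-5*t) + exp(-5*t)]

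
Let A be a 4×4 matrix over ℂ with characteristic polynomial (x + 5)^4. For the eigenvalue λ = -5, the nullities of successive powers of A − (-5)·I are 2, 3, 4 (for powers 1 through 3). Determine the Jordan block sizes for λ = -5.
Block sizes for λ = -5: [3, 1]

From the dimensions of kernels of powers, the number of Jordan blocks of size at least j is d_j − d_{j−1} where d_j = dim ker(N^j) (with d_0 = 0). Computing the differences gives [2, 1, 1].
The number of blocks of size exactly k is (#blocks of size ≥ k) − (#blocks of size ≥ k + 1), so the partition is: 1 block(s) of size 1, 1 block(s) of size 3.
In nonincreasing order the block sizes are [3, 1].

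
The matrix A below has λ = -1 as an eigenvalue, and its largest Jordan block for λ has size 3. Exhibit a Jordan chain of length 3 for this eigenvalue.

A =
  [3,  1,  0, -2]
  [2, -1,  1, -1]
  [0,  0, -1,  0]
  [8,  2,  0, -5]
A Jordan chain for λ = -1 of length 3:
v_1 = (2, 0, 0, 4)ᵀ
v_2 = (4, 2, 0, 8)ᵀ
v_3 = (1, 0, 0, 0)ᵀ

Let N = A − (-1)·I. We want v_3 with N^3 v_3 = 0 but N^2 v_3 ≠ 0; then v_{j-1} := N · v_j for j = 3, …, 2.

Pick v_3 = (1, 0, 0, 0)ᵀ.
Then v_2 = N · v_3 = (4, 2, 0, 8)ᵀ.
Then v_1 = N · v_2 = (2, 0, 0, 4)ᵀ.

Sanity check: (A − (-1)·I) v_1 = (0, 0, 0, 0)ᵀ = 0. ✓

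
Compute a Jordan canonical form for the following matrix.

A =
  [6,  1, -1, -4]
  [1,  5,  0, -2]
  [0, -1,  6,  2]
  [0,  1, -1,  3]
J_3(5) ⊕ J_1(5)

The characteristic polynomial is
  det(x·I − A) = x^4 - 20*x^3 + 150*x^2 - 500*x + 625 = (x - 5)^4

Eigenvalues and multiplicities (the geometric multiplicity of λ is n − rank(A − λI), which equals the number of Jordan blocks for λ):
  λ = 5: algebraic multiplicity = 4, geometric multiplicity = 2

Determining the block sizes for each eigenvalue:
  λ = 5: with am = 4 and gm = 2, the partition is not yet determined (e.g. several partitions of 4 into 2 parts exist). Let N = A − (5)·I. Computing rank(N^1) = 2, rank(N^2) = 1, rank(N^3) = 0; the number of blocks of size ≥ j is rank(N^{j−1}) − rank(N^j), giving [2, 1, 1]. So we have 1 block(s) of size 3, 1 block(s) of size 1 → block sizes [3, 1]

Assembling the blocks gives a Jordan form
J =
  [5, 1, 0, 0]
  [0, 5, 1, 0]
  [0, 0, 5, 0]
  [0, 0, 0, 5]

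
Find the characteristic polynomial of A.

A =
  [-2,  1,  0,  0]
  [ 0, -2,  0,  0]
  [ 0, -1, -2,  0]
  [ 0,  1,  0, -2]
x^4 + 8*x^3 + 24*x^2 + 32*x + 16

Expanding det(x·I − A) (e.g. by cofactor expansion or by noting that A is similar to its Jordan form J, which has the same characteristic polynomial as A) gives
  χ_A(x) = x^4 + 8*x^3 + 24*x^2 + 32*x + 16
which factors as (x + 2)^4. The eigenvalues (with algebraic multiplicities) are λ = -2 with multiplicity 4.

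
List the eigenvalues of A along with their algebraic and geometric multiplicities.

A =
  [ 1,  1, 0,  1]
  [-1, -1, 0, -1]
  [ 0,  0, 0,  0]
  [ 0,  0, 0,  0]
λ = 0: alg = 4, geom = 3

Step 1 — factor the characteristic polynomial to read off the algebraic multiplicities:
  χ_A(x) = x^4

Step 2 — compute geometric multiplicities via the rank-nullity identity g(λ) = n − rank(A − λI):
  rank(A − (0)·I) = 1, so dim ker(A − (0)·I) = n − 1 = 3

Summary:
  λ = 0: algebraic multiplicity = 4, geometric multiplicity = 3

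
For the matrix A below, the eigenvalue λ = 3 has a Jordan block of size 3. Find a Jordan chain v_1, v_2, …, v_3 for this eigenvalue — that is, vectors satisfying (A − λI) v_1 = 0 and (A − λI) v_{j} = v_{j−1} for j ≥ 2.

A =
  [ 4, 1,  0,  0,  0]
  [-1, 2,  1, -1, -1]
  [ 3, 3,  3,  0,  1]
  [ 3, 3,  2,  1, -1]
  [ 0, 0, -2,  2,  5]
A Jordan chain for λ = 3 of length 3:
v_1 = (1, -1, 1, 1, 0)ᵀ
v_2 = (0, 1, 0, 2, -2)ᵀ
v_3 = (0, 0, 1, 0, 0)ᵀ

Let N = A − (3)·I. We want v_3 with N^3 v_3 = 0 but N^2 v_3 ≠ 0; then v_{j-1} := N · v_j for j = 3, …, 2.

Pick v_3 = (0, 0, 1, 0, 0)ᵀ.
Then v_2 = N · v_3 = (0, 1, 0, 2, -2)ᵀ.
Then v_1 = N · v_2 = (1, -1, 1, 1, 0)ᵀ.

Sanity check: (A − (3)·I) v_1 = (0, 0, 0, 0, 0)ᵀ = 0. ✓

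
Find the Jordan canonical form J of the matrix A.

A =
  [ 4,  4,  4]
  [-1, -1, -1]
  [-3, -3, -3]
J_2(0) ⊕ J_1(0)

The characteristic polynomial is
  det(x·I − A) = x^3

Eigenvalues and multiplicities (the geometric multiplicity of λ is n − rank(A − λI), which equals the number of Jordan blocks for λ):
  λ = 0: algebraic multiplicity = 3, geometric multiplicity = 2

Determining the block sizes for each eigenvalue:
  λ = 0: 2 blocks summing to 3 forces exactly one block of size 2 and the rest size 1 → block sizes [2, 1]

Assembling the blocks gives a Jordan form
J =
  [0, 1, 0]
  [0, 0, 0]
  [0, 0, 0]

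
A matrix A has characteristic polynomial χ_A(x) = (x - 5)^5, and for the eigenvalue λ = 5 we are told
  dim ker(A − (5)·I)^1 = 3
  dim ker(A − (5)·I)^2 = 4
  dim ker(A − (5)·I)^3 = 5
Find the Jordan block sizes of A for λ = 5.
Block sizes for λ = 5: [3, 1, 1]

From the dimensions of kernels of powers, the number of Jordan blocks of size at least j is d_j − d_{j−1} where d_j = dim ker(N^j) (with d_0 = 0). Computing the differences gives [3, 1, 1].
The number of blocks of size exactly k is (#blocks of size ≥ k) − (#blocks of size ≥ k + 1), so the partition is: 2 block(s) of size 1, 1 block(s) of size 3.
In nonincreasing order the block sizes are [3, 1, 1].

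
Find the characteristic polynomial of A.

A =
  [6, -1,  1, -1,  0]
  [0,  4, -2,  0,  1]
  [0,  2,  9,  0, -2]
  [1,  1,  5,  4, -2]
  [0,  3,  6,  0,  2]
x^5 - 25*x^4 + 250*x^3 - 1250*x^2 + 3125*x - 3125

Expanding det(x·I − A) (e.g. by cofactor expansion or by noting that A is similar to its Jordan form J, which has the same characteristic polynomial as A) gives
  χ_A(x) = x^5 - 25*x^4 + 250*x^3 - 1250*x^2 + 3125*x - 3125
which factors as (x - 5)^5. The eigenvalues (with algebraic multiplicities) are λ = 5 with multiplicity 5.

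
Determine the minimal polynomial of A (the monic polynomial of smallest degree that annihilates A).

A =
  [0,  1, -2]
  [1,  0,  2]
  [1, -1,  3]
x^2 - 2*x + 1

The characteristic polynomial is χ_A(x) = (x - 1)^3, so the eigenvalues are known. The minimal polynomial is
  m_A(x) = Π_λ (x − λ)^{k_λ}
where k_λ is the size of the *largest* Jordan block for λ (equivalently, the smallest k with (A − λI)^k v = 0 for every generalised eigenvector v of λ).

  λ = 1: largest Jordan block has size 2, contributing (x − 1)^2

So m_A(x) = (x - 1)^2 = x^2 - 2*x + 1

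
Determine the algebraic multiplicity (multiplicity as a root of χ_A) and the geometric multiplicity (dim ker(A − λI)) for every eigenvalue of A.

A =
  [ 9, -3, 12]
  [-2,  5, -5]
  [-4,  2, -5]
λ = 3: alg = 3, geom = 1

Step 1 — factor the characteristic polynomial to read off the algebraic multiplicities:
  χ_A(x) = (x - 3)^3

Step 2 — compute geometric multiplicities via the rank-nullity identity g(λ) = n − rank(A − λI):
  rank(A − (3)·I) = 2, so dim ker(A − (3)·I) = n − 2 = 1

Summary:
  λ = 3: algebraic multiplicity = 3, geometric multiplicity = 1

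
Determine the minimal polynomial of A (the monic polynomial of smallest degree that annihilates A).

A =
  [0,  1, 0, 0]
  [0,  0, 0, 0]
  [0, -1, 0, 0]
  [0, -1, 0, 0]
x^2

The characteristic polynomial is χ_A(x) = x^4, so the eigenvalues are known. The minimal polynomial is
  m_A(x) = Π_λ (x − λ)^{k_λ}
where k_λ is the size of the *largest* Jordan block for λ (equivalently, the smallest k with (A − λI)^k v = 0 for every generalised eigenvector v of λ).

  λ = 0: largest Jordan block has size 2, contributing (x − 0)^2

So m_A(x) = x^2 = x^2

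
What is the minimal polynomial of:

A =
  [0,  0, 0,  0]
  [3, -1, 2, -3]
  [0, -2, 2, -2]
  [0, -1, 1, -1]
x^3

The characteristic polynomial is χ_A(x) = x^4, so the eigenvalues are known. The minimal polynomial is
  m_A(x) = Π_λ (x − λ)^{k_λ}
where k_λ is the size of the *largest* Jordan block for λ (equivalently, the smallest k with (A − λI)^k v = 0 for every generalised eigenvector v of λ).

  λ = 0: largest Jordan block has size 3, contributing (x − 0)^3

So m_A(x) = x^3 = x^3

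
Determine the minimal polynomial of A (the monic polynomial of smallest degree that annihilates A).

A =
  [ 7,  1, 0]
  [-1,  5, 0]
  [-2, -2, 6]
x^2 - 12*x + 36

The characteristic polynomial is χ_A(x) = (x - 6)^3, so the eigenvalues are known. The minimal polynomial is
  m_A(x) = Π_λ (x − λ)^{k_λ}
where k_λ is the size of the *largest* Jordan block for λ (equivalently, the smallest k with (A − λI)^k v = 0 for every generalised eigenvector v of λ).

  λ = 6: largest Jordan block has size 2, contributing (x − 6)^2

So m_A(x) = (x - 6)^2 = x^2 - 12*x + 36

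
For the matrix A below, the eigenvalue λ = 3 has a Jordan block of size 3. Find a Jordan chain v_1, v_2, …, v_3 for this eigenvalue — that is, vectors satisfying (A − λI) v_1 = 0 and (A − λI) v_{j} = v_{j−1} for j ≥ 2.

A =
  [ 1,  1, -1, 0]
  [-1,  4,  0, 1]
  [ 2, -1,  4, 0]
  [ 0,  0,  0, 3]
A Jordan chain for λ = 3 of length 3:
v_1 = (1, 1, -1, 0)ᵀ
v_2 = (-2, -1, 2, 0)ᵀ
v_3 = (1, 0, 0, 0)ᵀ

Let N = A − (3)·I. We want v_3 with N^3 v_3 = 0 but N^2 v_3 ≠ 0; then v_{j-1} := N · v_j for j = 3, …, 2.

Pick v_3 = (1, 0, 0, 0)ᵀ.
Then v_2 = N · v_3 = (-2, -1, 2, 0)ᵀ.
Then v_1 = N · v_2 = (1, 1, -1, 0)ᵀ.

Sanity check: (A − (3)·I) v_1 = (0, 0, 0, 0)ᵀ = 0. ✓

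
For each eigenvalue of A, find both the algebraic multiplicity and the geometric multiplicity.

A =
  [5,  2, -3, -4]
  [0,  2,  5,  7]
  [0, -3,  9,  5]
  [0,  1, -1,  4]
λ = 5: alg = 4, geom = 2

Step 1 — factor the characteristic polynomial to read off the algebraic multiplicities:
  χ_A(x) = (x - 5)^4

Step 2 — compute geometric multiplicities via the rank-nullity identity g(λ) = n − rank(A − λI):
  rank(A − (5)·I) = 2, so dim ker(A − (5)·I) = n − 2 = 2

Summary:
  λ = 5: algebraic multiplicity = 4, geometric multiplicity = 2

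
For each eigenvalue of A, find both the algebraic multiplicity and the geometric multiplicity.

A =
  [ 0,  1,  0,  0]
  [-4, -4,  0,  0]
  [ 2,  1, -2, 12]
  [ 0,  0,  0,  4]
λ = -2: alg = 3, geom = 2; λ = 4: alg = 1, geom = 1

Step 1 — factor the characteristic polynomial to read off the algebraic multiplicities:
  χ_A(x) = (x - 4)*(x + 2)^3

Step 2 — compute geometric multiplicities via the rank-nullity identity g(λ) = n − rank(A − λI):
  rank(A − (-2)·I) = 2, so dim ker(A − (-2)·I) = n − 2 = 2
  rank(A − (4)·I) = 3, so dim ker(A − (4)·I) = n − 3 = 1

Summary:
  λ = -2: algebraic multiplicity = 3, geometric multiplicity = 2
  λ = 4: algebraic multiplicity = 1, geometric multiplicity = 1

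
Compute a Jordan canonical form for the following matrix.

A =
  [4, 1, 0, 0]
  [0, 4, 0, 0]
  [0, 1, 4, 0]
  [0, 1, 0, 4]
J_2(4) ⊕ J_1(4) ⊕ J_1(4)

The characteristic polynomial is
  det(x·I − A) = x^4 - 16*x^3 + 96*x^2 - 256*x + 256 = (x - 4)^4

Eigenvalues and multiplicities (the geometric multiplicity of λ is n − rank(A − λI), which equals the number of Jordan blocks for λ):
  λ = 4: algebraic multiplicity = 4, geometric multiplicity = 3

Determining the block sizes for each eigenvalue:
  λ = 4: 3 blocks summing to 4 forces exactly one block of size 2 and the rest size 1 → block sizes [2, 1, 1]

Assembling the blocks gives a Jordan form
J =
  [4, 1, 0, 0]
  [0, 4, 0, 0]
  [0, 0, 4, 0]
  [0, 0, 0, 4]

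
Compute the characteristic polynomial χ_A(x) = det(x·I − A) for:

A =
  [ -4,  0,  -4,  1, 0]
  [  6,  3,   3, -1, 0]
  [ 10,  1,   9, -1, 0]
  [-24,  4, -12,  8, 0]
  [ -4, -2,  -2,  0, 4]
x^5 - 20*x^4 + 160*x^3 - 640*x^2 + 1280*x - 1024

Expanding det(x·I − A) (e.g. by cofactor expansion or by noting that A is similar to its Jordan form J, which has the same characteristic polynomial as A) gives
  χ_A(x) = x^5 - 20*x^4 + 160*x^3 - 640*x^2 + 1280*x - 1024
which factors as (x - 4)^5. The eigenvalues (with algebraic multiplicities) are λ = 4 with multiplicity 5.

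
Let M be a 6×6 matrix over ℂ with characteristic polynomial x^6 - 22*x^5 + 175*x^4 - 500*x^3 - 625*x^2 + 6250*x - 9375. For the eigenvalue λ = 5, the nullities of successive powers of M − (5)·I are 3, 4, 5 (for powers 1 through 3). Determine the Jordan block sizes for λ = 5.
Block sizes for λ = 5: [3, 1, 1]

From the dimensions of kernels of powers, the number of Jordan blocks of size at least j is d_j − d_{j−1} where d_j = dim ker(N^j) (with d_0 = 0). Computing the differences gives [3, 1, 1].
The number of blocks of size exactly k is (#blocks of size ≥ k) − (#blocks of size ≥ k + 1), so the partition is: 2 block(s) of size 1, 1 block(s) of size 3.
In nonincreasing order the block sizes are [3, 1, 1].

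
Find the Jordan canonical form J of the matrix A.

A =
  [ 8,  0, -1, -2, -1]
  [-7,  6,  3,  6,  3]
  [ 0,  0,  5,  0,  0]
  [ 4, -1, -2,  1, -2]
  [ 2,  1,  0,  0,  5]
J_3(5) ⊕ J_1(5) ⊕ J_1(5)

The characteristic polynomial is
  det(x·I − A) = x^5 - 25*x^4 + 250*x^3 - 1250*x^2 + 3125*x - 3125 = (x - 5)^5

Eigenvalues and multiplicities (the geometric multiplicity of λ is n − rank(A − λI), which equals the number of Jordan blocks for λ):
  λ = 5: algebraic multiplicity = 5, geometric multiplicity = 3

Determining the block sizes for each eigenvalue:
  λ = 5: with am = 5 and gm = 3, the partition is not yet determined (e.g. several partitions of 5 into 3 parts exist). Let N = A − (5)·I. Computing rank(N^1) = 2, rank(N^2) = 1, rank(N^3) = 0; the number of blocks of size ≥ j is rank(N^{j−1}) − rank(N^j), giving [3, 1, 1]. So we have 1 block(s) of size 3, 2 block(s) of size 1 → block sizes [3, 1, 1]

Assembling the blocks gives a Jordan form
J =
  [5, 1, 0, 0, 0]
  [0, 5, 1, 0, 0]
  [0, 0, 5, 0, 0]
  [0, 0, 0, 5, 0]
  [0, 0, 0, 0, 5]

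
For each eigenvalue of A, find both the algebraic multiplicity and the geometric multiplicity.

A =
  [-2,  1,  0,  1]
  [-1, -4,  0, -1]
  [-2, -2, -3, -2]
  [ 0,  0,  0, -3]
λ = -3: alg = 4, geom = 3

Step 1 — factor the characteristic polynomial to read off the algebraic multiplicities:
  χ_A(x) = (x + 3)^4

Step 2 — compute geometric multiplicities via the rank-nullity identity g(λ) = n − rank(A − λI):
  rank(A − (-3)·I) = 1, so dim ker(A − (-3)·I) = n − 1 = 3

Summary:
  λ = -3: algebraic multiplicity = 4, geometric multiplicity = 3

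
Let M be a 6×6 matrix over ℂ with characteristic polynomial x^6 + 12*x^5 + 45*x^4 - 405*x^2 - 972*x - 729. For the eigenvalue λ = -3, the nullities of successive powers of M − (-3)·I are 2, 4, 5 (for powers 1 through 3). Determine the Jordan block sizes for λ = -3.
Block sizes for λ = -3: [3, 2]

From the dimensions of kernels of powers, the number of Jordan blocks of size at least j is d_j − d_{j−1} where d_j = dim ker(N^j) (with d_0 = 0). Computing the differences gives [2, 2, 1].
The number of blocks of size exactly k is (#blocks of size ≥ k) − (#blocks of size ≥ k + 1), so the partition is: 1 block(s) of size 2, 1 block(s) of size 3.
In nonincreasing order the block sizes are [3, 2].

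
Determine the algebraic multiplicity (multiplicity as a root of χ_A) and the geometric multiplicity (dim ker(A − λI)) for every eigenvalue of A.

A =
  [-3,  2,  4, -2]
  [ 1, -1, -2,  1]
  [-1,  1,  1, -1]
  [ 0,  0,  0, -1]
λ = -1: alg = 4, geom = 2

Step 1 — factor the characteristic polynomial to read off the algebraic multiplicities:
  χ_A(x) = (x + 1)^4

Step 2 — compute geometric multiplicities via the rank-nullity identity g(λ) = n − rank(A − λI):
  rank(A − (-1)·I) = 2, so dim ker(A − (-1)·I) = n − 2 = 2

Summary:
  λ = -1: algebraic multiplicity = 4, geometric multiplicity = 2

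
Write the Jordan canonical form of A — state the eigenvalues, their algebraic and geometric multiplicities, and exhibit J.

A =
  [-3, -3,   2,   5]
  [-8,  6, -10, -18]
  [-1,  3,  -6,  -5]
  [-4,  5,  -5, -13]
J_3(-4) ⊕ J_1(-4)

The characteristic polynomial is
  det(x·I − A) = x^4 + 16*x^3 + 96*x^2 + 256*x + 256 = (x + 4)^4

Eigenvalues and multiplicities (the geometric multiplicity of λ is n − rank(A − λI), which equals the number of Jordan blocks for λ):
  λ = -4: algebraic multiplicity = 4, geometric multiplicity = 2

Determining the block sizes for each eigenvalue:
  λ = -4: with am = 4 and gm = 2, the partition is not yet determined (e.g. several partitions of 4 into 2 parts exist). Let N = A − (-4)·I. Computing rank(N^1) = 2, rank(N^2) = 1, rank(N^3) = 0; the number of blocks of size ≥ j is rank(N^{j−1}) − rank(N^j), giving [2, 1, 1]. So we have 1 block(s) of size 3, 1 block(s) of size 1 → block sizes [3, 1]

Assembling the blocks gives a Jordan form
J =
  [-4,  1,  0,  0]
  [ 0, -4,  1,  0]
  [ 0,  0, -4,  0]
  [ 0,  0,  0, -4]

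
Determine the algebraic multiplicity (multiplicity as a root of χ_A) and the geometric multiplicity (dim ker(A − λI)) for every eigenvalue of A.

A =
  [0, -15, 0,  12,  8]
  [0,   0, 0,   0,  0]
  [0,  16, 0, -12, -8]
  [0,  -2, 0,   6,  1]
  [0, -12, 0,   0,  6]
λ = 0: alg = 3, geom = 2; λ = 6: alg = 2, geom = 1

Step 1 — factor the characteristic polynomial to read off the algebraic multiplicities:
  χ_A(x) = x^3*(x - 6)^2

Step 2 — compute geometric multiplicities via the rank-nullity identity g(λ) = n − rank(A − λI):
  rank(A − (0)·I) = 3, so dim ker(A − (0)·I) = n − 3 = 2
  rank(A − (6)·I) = 4, so dim ker(A − (6)·I) = n − 4 = 1

Summary:
  λ = 0: algebraic multiplicity = 3, geometric multiplicity = 2
  λ = 6: algebraic multiplicity = 2, geometric multiplicity = 1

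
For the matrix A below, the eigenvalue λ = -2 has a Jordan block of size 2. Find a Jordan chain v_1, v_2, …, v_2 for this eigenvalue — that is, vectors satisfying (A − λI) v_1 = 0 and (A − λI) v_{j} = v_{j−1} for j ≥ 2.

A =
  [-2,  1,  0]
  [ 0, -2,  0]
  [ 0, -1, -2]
A Jordan chain for λ = -2 of length 2:
v_1 = (1, 0, -1)ᵀ
v_2 = (0, 1, 0)ᵀ

Let N = A − (-2)·I. We want v_2 with N^2 v_2 = 0 but N^1 v_2 ≠ 0; then v_{j-1} := N · v_j for j = 2, …, 2.

Pick v_2 = (0, 1, 0)ᵀ.
Then v_1 = N · v_2 = (1, 0, -1)ᵀ.

Sanity check: (A − (-2)·I) v_1 = (0, 0, 0)ᵀ = 0. ✓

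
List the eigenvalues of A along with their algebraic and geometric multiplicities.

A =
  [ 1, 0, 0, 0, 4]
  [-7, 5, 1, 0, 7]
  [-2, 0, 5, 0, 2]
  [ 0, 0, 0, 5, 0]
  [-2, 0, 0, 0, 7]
λ = 3: alg = 1, geom = 1; λ = 5: alg = 4, geom = 3

Step 1 — factor the characteristic polynomial to read off the algebraic multiplicities:
  χ_A(x) = (x - 5)^4*(x - 3)

Step 2 — compute geometric multiplicities via the rank-nullity identity g(λ) = n − rank(A − λI):
  rank(A − (3)·I) = 4, so dim ker(A − (3)·I) = n − 4 = 1
  rank(A − (5)·I) = 2, so dim ker(A − (5)·I) = n − 2 = 3

Summary:
  λ = 3: algebraic multiplicity = 1, geometric multiplicity = 1
  λ = 5: algebraic multiplicity = 4, geometric multiplicity = 3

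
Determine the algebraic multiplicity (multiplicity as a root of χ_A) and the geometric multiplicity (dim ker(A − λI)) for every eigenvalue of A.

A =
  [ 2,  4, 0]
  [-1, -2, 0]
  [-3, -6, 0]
λ = 0: alg = 3, geom = 2

Step 1 — factor the characteristic polynomial to read off the algebraic multiplicities:
  χ_A(x) = x^3

Step 2 — compute geometric multiplicities via the rank-nullity identity g(λ) = n − rank(A − λI):
  rank(A − (0)·I) = 1, so dim ker(A − (0)·I) = n − 1 = 2

Summary:
  λ = 0: algebraic multiplicity = 3, geometric multiplicity = 2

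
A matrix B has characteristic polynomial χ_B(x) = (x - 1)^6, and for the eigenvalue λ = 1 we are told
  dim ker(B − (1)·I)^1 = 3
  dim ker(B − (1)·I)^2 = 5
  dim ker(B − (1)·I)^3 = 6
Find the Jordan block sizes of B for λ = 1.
Block sizes for λ = 1: [3, 2, 1]

From the dimensions of kernels of powers, the number of Jordan blocks of size at least j is d_j − d_{j−1} where d_j = dim ker(N^j) (with d_0 = 0). Computing the differences gives [3, 2, 1].
The number of blocks of size exactly k is (#blocks of size ≥ k) − (#blocks of size ≥ k + 1), so the partition is: 1 block(s) of size 1, 1 block(s) of size 2, 1 block(s) of size 3.
In nonincreasing order the block sizes are [3, 2, 1].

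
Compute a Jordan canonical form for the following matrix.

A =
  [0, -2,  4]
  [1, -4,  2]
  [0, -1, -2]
J_3(-2)

The characteristic polynomial is
  det(x·I − A) = x^3 + 6*x^2 + 12*x + 8 = (x + 2)^3

Eigenvalues and multiplicities (the geometric multiplicity of λ is n − rank(A − λI), which equals the number of Jordan blocks for λ):
  λ = -2: algebraic multiplicity = 3, geometric multiplicity = 1

Determining the block sizes for each eigenvalue:
  λ = -2: one block (gm = 1), so the single block has size am = 3 → block sizes [3]

Assembling the blocks gives a Jordan form
J =
  [-2,  1,  0]
  [ 0, -2,  1]
  [ 0,  0, -2]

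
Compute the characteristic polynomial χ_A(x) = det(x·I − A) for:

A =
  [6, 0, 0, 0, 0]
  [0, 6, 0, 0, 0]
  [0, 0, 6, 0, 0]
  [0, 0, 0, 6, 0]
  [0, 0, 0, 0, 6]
x^5 - 30*x^4 + 360*x^3 - 2160*x^2 + 6480*x - 7776

Expanding det(x·I − A) (e.g. by cofactor expansion or by noting that A is similar to its Jordan form J, which has the same characteristic polynomial as A) gives
  χ_A(x) = x^5 - 30*x^4 + 360*x^3 - 2160*x^2 + 6480*x - 7776
which factors as (x - 6)^5. The eigenvalues (with algebraic multiplicities) are λ = 6 with multiplicity 5.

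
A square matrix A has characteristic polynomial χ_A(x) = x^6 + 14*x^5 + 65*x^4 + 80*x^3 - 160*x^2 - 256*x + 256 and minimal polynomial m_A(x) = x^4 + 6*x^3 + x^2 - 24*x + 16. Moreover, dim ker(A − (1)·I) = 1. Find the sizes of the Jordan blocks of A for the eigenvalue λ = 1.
Block sizes for λ = 1: [2]

Step 1 — from the characteristic polynomial, algebraic multiplicity of λ = 1 is 2. From dim ker(A − (1)·I) = 1, there are exactly 1 Jordan blocks for λ = 1.
Step 2 — from the minimal polynomial, the factor (x − 1)^2 tells us the largest block for λ = 1 has size 2.
Step 3 — with total size 2, 1 blocks, and largest block 2, the block sizes (in nonincreasing order) are [2].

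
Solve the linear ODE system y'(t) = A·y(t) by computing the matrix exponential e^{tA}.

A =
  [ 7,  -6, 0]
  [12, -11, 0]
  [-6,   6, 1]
e^{tA} =
  [2*exp(t) - exp(-5*t), -exp(t) + exp(-5*t), 0]
  [2*exp(t) - 2*exp(-5*t), -exp(t) + 2*exp(-5*t), 0]
  [-exp(t) + exp(-5*t), exp(t) - exp(-5*t), exp(t)]

Strategy: write A = P · J · P⁻¹ where J is a Jordan canonical form, so e^{tA} = P · e^{tJ} · P⁻¹, and e^{tJ} can be computed block-by-block.

A has Jordan form
J =
  [-5, 0, 0]
  [ 0, 1, 0]
  [ 0, 0, 1]
(up to reordering of blocks).

Per-block formulas:
  For a 1×1 block at λ = 1: exp(t · [1]) = [e^(1t)].
  For a 1×1 block at λ = -5: exp(t · [-5]) = [e^(-5t)].

After assembling e^{tJ} and conjugating by P, we get:

e^{tA} =
  [2*exp(t) - exp(-5*t), -exp(t) + exp(-5*t), 0]
  [2*exp(t) - 2*exp(-5*t), -exp(t) + 2*exp(-5*t), 0]
  [-exp(t) + exp(-5*t), exp(t) - exp(-5*t), exp(t)]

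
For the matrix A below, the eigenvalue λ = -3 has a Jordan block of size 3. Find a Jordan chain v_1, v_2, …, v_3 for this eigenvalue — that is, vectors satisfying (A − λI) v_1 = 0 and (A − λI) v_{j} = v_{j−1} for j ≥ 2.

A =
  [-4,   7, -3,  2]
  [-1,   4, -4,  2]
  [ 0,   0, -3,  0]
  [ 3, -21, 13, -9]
A Jordan chain for λ = -3 of length 3:
v_1 = (1, 1, 0, -3)ᵀ
v_2 = (-3, -4, 0, 13)ᵀ
v_3 = (0, 0, 1, 0)ᵀ

Let N = A − (-3)·I. We want v_3 with N^3 v_3 = 0 but N^2 v_3 ≠ 0; then v_{j-1} := N · v_j for j = 3, …, 2.

Pick v_3 = (0, 0, 1, 0)ᵀ.
Then v_2 = N · v_3 = (-3, -4, 0, 13)ᵀ.
Then v_1 = N · v_2 = (1, 1, 0, -3)ᵀ.

Sanity check: (A − (-3)·I) v_1 = (0, 0, 0, 0)ᵀ = 0. ✓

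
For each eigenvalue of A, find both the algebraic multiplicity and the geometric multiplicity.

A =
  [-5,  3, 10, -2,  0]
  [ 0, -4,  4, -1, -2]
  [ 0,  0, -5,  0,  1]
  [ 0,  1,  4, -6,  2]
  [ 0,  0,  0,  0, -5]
λ = -5: alg = 5, geom = 2

Step 1 — factor the characteristic polynomial to read off the algebraic multiplicities:
  χ_A(x) = (x + 5)^5

Step 2 — compute geometric multiplicities via the rank-nullity identity g(λ) = n − rank(A − λI):
  rank(A − (-5)·I) = 3, so dim ker(A − (-5)·I) = n − 3 = 2

Summary:
  λ = -5: algebraic multiplicity = 5, geometric multiplicity = 2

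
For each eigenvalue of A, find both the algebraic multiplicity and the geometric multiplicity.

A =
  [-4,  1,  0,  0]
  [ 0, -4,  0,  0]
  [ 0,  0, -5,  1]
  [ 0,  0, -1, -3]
λ = -4: alg = 4, geom = 2

Step 1 — factor the characteristic polynomial to read off the algebraic multiplicities:
  χ_A(x) = (x + 4)^4

Step 2 — compute geometric multiplicities via the rank-nullity identity g(λ) = n − rank(A − λI):
  rank(A − (-4)·I) = 2, so dim ker(A − (-4)·I) = n − 2 = 2

Summary:
  λ = -4: algebraic multiplicity = 4, geometric multiplicity = 2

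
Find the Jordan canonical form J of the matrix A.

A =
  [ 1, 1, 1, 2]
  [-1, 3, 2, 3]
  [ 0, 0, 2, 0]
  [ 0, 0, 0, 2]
J_3(2) ⊕ J_1(2)

The characteristic polynomial is
  det(x·I − A) = x^4 - 8*x^3 + 24*x^2 - 32*x + 16 = (x - 2)^4

Eigenvalues and multiplicities (the geometric multiplicity of λ is n − rank(A − λI), which equals the number of Jordan blocks for λ):
  λ = 2: algebraic multiplicity = 4, geometric multiplicity = 2

Determining the block sizes for each eigenvalue:
  λ = 2: with am = 4 and gm = 2, the partition is not yet determined (e.g. several partitions of 4 into 2 parts exist). Let N = A − (2)·I. Computing rank(N^1) = 2, rank(N^2) = 1, rank(N^3) = 0; the number of blocks of size ≥ j is rank(N^{j−1}) − rank(N^j), giving [2, 1, 1]. So we have 1 block(s) of size 3, 1 block(s) of size 1 → block sizes [3, 1]

Assembling the blocks gives a Jordan form
J =
  [2, 1, 0, 0]
  [0, 2, 1, 0]
  [0, 0, 2, 0]
  [0, 0, 0, 2]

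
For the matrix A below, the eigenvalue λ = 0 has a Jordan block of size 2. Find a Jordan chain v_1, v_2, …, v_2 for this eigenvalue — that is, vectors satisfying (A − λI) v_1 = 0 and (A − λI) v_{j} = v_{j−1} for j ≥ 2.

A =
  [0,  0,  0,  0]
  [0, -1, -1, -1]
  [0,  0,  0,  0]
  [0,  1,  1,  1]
A Jordan chain for λ = 0 of length 2:
v_1 = (0, -1, 0, 1)ᵀ
v_2 = (0, 1, 0, 0)ᵀ

Let N = A − (0)·I. We want v_2 with N^2 v_2 = 0 but N^1 v_2 ≠ 0; then v_{j-1} := N · v_j for j = 2, …, 2.

Pick v_2 = (0, 1, 0, 0)ᵀ.
Then v_1 = N · v_2 = (0, -1, 0, 1)ᵀ.

Sanity check: (A − (0)·I) v_1 = (0, 0, 0, 0)ᵀ = 0. ✓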